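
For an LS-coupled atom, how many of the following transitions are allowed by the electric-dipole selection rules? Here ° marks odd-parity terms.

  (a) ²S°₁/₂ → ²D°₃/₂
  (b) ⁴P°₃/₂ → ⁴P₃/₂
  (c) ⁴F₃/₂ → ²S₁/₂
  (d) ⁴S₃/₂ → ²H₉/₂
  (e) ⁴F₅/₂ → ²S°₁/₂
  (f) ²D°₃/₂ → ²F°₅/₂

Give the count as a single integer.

1

(a) forbidden (parity, ΔL fail)
(b) allowed
(c) forbidden (parity, ΔS, ΔL fail)
(d) forbidden (parity, ΔS, ΔL, ΔJ fail)
(e) forbidden (ΔS, ΔL, ΔJ fail)
(f) forbidden (parity fails)
Total allowed: 1 of 6.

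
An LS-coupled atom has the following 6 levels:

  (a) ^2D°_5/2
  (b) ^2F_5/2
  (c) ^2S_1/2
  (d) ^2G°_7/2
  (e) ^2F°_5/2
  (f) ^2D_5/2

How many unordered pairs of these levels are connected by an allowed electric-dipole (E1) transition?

(a)–(b): allowed.
(a)–(c): forbidden (ΔL, ΔJ).
(a)–(d): forbidden (parity, ΔL).
(a)–(e): forbidden (parity).
(a)–(f): allowed.
(b)–(c): forbidden (parity, ΔL, ΔJ).
(b)–(d): allowed.
(b)–(e): allowed.
(b)–(f): forbidden (parity).
(c)–(d): forbidden (ΔL, ΔJ).
(c)–(e): forbidden (ΔL, ΔJ).
(c)–(f): forbidden (parity, ΔL, ΔJ).
(d)–(e): forbidden (parity).
(d)–(f): forbidden (ΔL).
(e)–(f): allowed.
Allowed pairs: 5 of 15.

5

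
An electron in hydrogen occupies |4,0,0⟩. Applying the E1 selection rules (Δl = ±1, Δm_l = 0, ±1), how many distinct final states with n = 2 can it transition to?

E1 requires Δl = ±1, so l_f ∈ {-1, 1}; with 0 ≤ l_f ≤ n_f−1 = 1, the allowed l_f values are {1}.
For l_f = 1: m_f ∈ {m_i−1, m_i, m_i+1} ∩ [−1, 1] = {-1, 0, 1} → 3 states.
Total: 3.

3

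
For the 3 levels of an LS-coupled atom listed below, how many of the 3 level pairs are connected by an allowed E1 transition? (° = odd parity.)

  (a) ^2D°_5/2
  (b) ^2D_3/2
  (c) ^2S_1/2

1

(a)–(b): allowed.
(a)–(c): forbidden (ΔL, ΔJ).
(b)–(c): forbidden (parity, ΔL).
Allowed pairs: 1 of 3.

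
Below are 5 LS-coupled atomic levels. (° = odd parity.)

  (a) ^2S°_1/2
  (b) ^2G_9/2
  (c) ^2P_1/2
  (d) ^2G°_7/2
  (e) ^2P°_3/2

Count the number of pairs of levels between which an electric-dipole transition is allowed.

(a)–(b): forbidden (ΔL, ΔJ).
(a)–(c): allowed.
(a)–(d): forbidden (parity, ΔL, ΔJ).
(a)–(e): forbidden (parity).
(b)–(c): forbidden (parity, ΔL, ΔJ).
(b)–(d): allowed.
(b)–(e): forbidden (ΔL, ΔJ).
(c)–(d): forbidden (ΔL, ΔJ).
(c)–(e): allowed.
(d)–(e): forbidden (parity, ΔL, ΔJ).
Allowed pairs: 3 of 10.

3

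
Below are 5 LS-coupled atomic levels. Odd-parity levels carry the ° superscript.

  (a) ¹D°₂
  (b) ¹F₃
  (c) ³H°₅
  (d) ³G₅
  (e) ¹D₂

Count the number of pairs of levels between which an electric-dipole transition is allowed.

3

(a)–(b): allowed.
(a)–(c): forbidden (parity, ΔS, ΔL, ΔJ).
(a)–(d): forbidden (ΔS, ΔL, ΔJ).
(a)–(e): allowed.
(b)–(c): forbidden (ΔS, ΔL, ΔJ).
(b)–(d): forbidden (parity, ΔS, ΔJ).
(b)–(e): forbidden (parity).
(c)–(d): allowed.
(c)–(e): forbidden (ΔS, ΔL, ΔJ).
(d)–(e): forbidden (parity, ΔS, ΔL, ΔJ).
Allowed pairs: 3 of 10.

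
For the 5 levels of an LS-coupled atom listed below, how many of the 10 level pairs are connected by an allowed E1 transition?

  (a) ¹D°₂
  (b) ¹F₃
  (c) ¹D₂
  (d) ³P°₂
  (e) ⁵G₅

2

(a)–(b): allowed.
(a)–(c): allowed.
(a)–(d): forbidden (parity, ΔS).
(a)–(e): forbidden (ΔS, ΔL, ΔJ).
(b)–(c): forbidden (parity).
(b)–(d): forbidden (ΔS, ΔL).
(b)–(e): forbidden (parity, ΔS, ΔJ).
(c)–(d): forbidden (ΔS).
(c)–(e): forbidden (parity, ΔS, ΔL, ΔJ).
(d)–(e): forbidden (ΔS, ΔL, ΔJ).
Allowed pairs: 2 of 10.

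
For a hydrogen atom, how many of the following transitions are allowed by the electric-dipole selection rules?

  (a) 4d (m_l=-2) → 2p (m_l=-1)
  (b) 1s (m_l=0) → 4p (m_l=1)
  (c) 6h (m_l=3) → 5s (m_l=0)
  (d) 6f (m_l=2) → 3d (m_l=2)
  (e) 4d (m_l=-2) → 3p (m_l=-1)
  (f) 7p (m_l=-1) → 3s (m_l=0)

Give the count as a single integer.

(a) allowed
(b) allowed
(c) forbidden — Δl = -5 (E1 requires Δl = ±1); Δm_l = -3 (E1 requires Δm_l = 0, ±1)
(d) allowed
(e) allowed
(f) allowed
Total allowed: 5 of 6.

5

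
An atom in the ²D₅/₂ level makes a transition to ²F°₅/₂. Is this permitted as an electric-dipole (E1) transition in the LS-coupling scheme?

Reading off the term symbols: S 1/2→1/2, L 2→3, J 5/2→5/2, parity even→odd.
Parity must change: even → odd — ok.
ΔS = 0: S: 1/2 → 1/2 — ok.
ΔL = 0, ±1 (not L=0↔0): L: 2 → 3, ΔL = +1 — ok.
ΔJ = 0, ±1 (not J=0↔0): J: 5/2 → 5/2, ΔJ = +0 — ok.
All four E1 rules are satisfied.

allowed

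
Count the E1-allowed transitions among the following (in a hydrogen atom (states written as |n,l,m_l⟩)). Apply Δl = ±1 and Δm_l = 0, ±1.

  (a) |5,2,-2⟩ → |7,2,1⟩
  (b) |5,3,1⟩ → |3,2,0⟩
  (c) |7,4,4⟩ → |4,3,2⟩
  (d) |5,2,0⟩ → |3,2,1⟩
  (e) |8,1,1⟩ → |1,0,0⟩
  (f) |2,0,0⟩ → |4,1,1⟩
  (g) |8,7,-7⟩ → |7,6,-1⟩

(a) forbidden — Δl = +0 (E1 requires Δl = ±1); Δm_l = +3 (E1 requires Δm_l = 0, ±1)
(b) allowed
(c) forbidden — Δm_l = -2 (E1 requires Δm_l = 0, ±1)
(d) forbidden — Δl = +0 (E1 requires Δl = ±1)
(e) allowed
(f) allowed
(g) forbidden — Δm_l = +6 (E1 requires Δm_l = 0, ±1)
Total allowed: 3 of 7.

3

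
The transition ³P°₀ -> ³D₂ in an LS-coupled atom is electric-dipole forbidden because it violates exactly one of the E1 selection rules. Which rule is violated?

Reading off the term symbols: S 1→1, L 1→2, J 0→2, parity odd→even.
ΔJ = 0, ±1 (not J=0↔0): J: 0 → 2, ΔJ = +2 — fails.
ΔL = 0, ±1 (not L=0↔0): L: 1 → 2, ΔL = +1 — passes.
ΔS = 0: S: 1 → 1 — passes.
Parity must change: odd → even — passes.

the ΔJ = 0, ±1 rule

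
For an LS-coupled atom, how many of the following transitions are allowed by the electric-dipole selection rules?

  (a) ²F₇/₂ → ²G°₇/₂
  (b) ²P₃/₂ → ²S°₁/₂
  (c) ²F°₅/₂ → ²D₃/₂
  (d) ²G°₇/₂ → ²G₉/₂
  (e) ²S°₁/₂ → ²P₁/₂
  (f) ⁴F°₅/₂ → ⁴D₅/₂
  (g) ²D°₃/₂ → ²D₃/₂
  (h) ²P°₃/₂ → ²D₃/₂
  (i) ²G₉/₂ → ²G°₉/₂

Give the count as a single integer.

9

(a) allowed
(b) allowed
(c) allowed
(d) allowed
(e) allowed
(f) allowed
(g) allowed
(h) allowed
(i) allowed
Total allowed: 9 of 9.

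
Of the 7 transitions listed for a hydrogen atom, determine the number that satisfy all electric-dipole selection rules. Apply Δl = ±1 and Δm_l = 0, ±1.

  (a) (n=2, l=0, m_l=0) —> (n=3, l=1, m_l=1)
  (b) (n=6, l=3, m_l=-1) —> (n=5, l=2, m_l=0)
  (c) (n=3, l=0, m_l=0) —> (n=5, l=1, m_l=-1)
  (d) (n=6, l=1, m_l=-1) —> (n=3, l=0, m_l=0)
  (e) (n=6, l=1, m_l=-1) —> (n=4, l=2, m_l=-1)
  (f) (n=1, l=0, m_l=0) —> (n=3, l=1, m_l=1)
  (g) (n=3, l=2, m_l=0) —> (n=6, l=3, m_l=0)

(a) allowed
(b) allowed
(c) allowed
(d) allowed
(e) allowed
(f) allowed
(g) allowed
Total allowed: 7 of 7.

7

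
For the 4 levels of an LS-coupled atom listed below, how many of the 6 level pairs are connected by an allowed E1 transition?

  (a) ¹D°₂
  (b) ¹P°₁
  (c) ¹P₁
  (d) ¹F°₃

(a)–(b): forbidden (parity).
(a)–(c): allowed.
(a)–(d): forbidden (parity).
(b)–(c): allowed.
(b)–(d): forbidden (parity, ΔL, ΔJ).
(c)–(d): forbidden (ΔL, ΔJ).
Allowed pairs: 2 of 6.

2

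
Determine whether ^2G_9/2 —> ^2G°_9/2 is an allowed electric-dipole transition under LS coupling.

Parity must change: even → odd — ok.
ΔS = 0: S: 1/2 → 1/2 — ok.
ΔL = 0, ±1 (not L=0↔0): L: 4 → 4, ΔL = +0 — ok.
ΔJ = 0, ±1 (not J=0↔0): J: 9/2 → 9/2, ΔJ = +0 — ok.
All four E1 rules are satisfied.

allowed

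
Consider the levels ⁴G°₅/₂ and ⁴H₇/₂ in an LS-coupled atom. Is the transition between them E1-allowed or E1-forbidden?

allowed

Reading off the term symbols: S 3/2→3/2, L 4→5, J 5/2→7/2, parity odd→even.
Parity must change: odd → even — ok.
ΔS = 0: S: 3/2 → 3/2 — ok.
ΔL = 0, ±1 (not L=0↔0): L: 4 → 5, ΔL = +1 — ok.
ΔJ = 0, ±1 (not J=0↔0): J: 5/2 → 7/2, ΔJ = +1 — ok.
All four E1 rules are satisfied.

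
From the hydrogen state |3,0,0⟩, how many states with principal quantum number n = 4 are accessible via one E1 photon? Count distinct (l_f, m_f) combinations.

E1 requires Δl = ±1, so l_f ∈ {-1, 1}; with 0 ≤ l_f ≤ n_f−1 = 3, the allowed l_f values are {1}.
For l_f = 1: m_f ∈ {m_i−1, m_i, m_i+1} ∩ [−1, 1] = {-1, 0, 1} → 3 states.
Total: 3.

3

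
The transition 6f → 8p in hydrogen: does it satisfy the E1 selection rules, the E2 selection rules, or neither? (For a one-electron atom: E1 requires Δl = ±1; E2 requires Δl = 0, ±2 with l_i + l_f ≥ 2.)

Δl = 1 − 3 = -2; l_i + l_f = 4.
E1 (Δl = ±1): not satisfied.
E2 (Δl = 0,±2, l_i+l_f ≥ 2): satisfied.

E2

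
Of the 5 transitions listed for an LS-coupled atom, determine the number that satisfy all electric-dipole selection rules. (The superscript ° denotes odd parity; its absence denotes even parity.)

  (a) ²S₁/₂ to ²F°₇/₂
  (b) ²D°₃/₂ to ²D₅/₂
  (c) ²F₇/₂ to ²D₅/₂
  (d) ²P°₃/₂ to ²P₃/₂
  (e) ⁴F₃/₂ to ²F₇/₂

(a) forbidden (ΔL, ΔJ fail)
(b) allowed
(c) forbidden (parity fails)
(d) allowed
(e) forbidden (parity, ΔS, ΔJ fail)
Total allowed: 2 of 5.

2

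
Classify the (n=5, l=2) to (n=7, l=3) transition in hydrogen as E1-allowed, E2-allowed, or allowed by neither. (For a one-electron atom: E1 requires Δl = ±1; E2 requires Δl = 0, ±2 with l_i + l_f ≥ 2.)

E1

Δl = 3 − 2 = +1; l_i + l_f = 5.
E1 (Δl = ±1): satisfied.
E2 (Δl = 0,±2, l_i+l_f ≥ 2): not satisfied.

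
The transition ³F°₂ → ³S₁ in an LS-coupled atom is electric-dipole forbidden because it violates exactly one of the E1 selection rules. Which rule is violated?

Parity must change: odd → even — ✓.
ΔS = 0: S: 1 → 1 — ✓.
ΔL = 0, ±1 (not L=0↔0): L: 3 → 0, ΔL = -3 — ✗.
ΔJ = 0, ±1 (not J=0↔0): J: 2 → 1, ΔJ = -1 — ✓.

the ΔL = 0, ±1 rule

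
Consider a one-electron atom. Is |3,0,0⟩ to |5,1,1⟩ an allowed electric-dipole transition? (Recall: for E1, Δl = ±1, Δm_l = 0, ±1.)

Δl = 1 − 0 = +1; the E1 rule Δl = ±1 is passes.
m_l: 0 → 1 (Δm_l = +1). |Δm_l| ≤ 1 passes.
All E1 selection rules are satisfied.

allowed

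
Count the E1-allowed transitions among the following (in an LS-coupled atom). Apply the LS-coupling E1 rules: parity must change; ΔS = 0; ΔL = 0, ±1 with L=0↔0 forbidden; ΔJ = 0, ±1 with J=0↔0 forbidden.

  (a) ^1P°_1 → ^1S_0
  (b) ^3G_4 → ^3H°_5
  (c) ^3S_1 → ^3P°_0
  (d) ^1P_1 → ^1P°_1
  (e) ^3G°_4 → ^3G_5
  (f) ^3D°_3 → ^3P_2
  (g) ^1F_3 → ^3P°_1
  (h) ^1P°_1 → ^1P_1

(a) allowed
(b) allowed
(c) allowed
(d) allowed
(e) allowed
(f) allowed
(g) forbidden (ΔS, ΔL, ΔJ fail)
(h) allowed
Total allowed: 7 of 8.

7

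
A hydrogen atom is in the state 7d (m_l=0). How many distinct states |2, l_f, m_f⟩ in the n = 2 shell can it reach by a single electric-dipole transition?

3

E1 requires Δl = ±1, so l_f ∈ {1, 3}; with 0 ≤ l_f ≤ n_f−1 = 1, the allowed l_f values are {1}.
For l_f = 1: m_f ∈ {m_i−1, m_i, m_i+1} ∩ [−1, 1] = {-1, 0, 1} → 3 states.
Total: 3.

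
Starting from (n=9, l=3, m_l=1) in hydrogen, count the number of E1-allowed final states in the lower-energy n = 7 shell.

E1 requires Δl = ±1, so l_f ∈ {2, 4}; with 0 ≤ l_f ≤ n_f−1 = 6, the allowed l_f values are {2, 4}.
For l_f = 2: m_f ∈ {m_i−1, m_i, m_i+1} ∩ [−2, 2] = {0, 1, 2} → 3 states.
For l_f = 4: m_f ∈ {m_i−1, m_i, m_i+1} ∩ [−4, 4] = {0, 1, 2} → 3 states.
Total: 6.

6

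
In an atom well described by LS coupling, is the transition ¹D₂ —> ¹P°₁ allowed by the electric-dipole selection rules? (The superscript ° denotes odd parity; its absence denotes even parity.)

allowed

ΔS = 0: S: 0 → 0 — passes.
Parity must change: even → odd — passes.
ΔJ = 0, ±1 (not J=0↔0): J: 2 → 1, ΔJ = -1 — passes.
ΔL = 0, ±1 (not L=0↔0): L: 2 → 1, ΔL = -1 — passes.
All four E1 rules are satisfied.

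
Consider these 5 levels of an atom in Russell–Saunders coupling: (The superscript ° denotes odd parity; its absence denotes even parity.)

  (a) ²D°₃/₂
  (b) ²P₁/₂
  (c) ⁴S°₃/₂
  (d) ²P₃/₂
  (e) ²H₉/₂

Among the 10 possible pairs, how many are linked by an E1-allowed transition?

2

(a)–(b): allowed.
(a)–(c): forbidden (parity, ΔS, ΔL).
(a)–(d): allowed.
(a)–(e): forbidden (ΔL, ΔJ).
(b)–(c): forbidden (ΔS).
(b)–(d): forbidden (parity).
(b)–(e): forbidden (parity, ΔL, ΔJ).
(c)–(d): forbidden (ΔS).
(c)–(e): forbidden (ΔS, ΔL, ΔJ).
(d)–(e): forbidden (parity, ΔL, ΔJ).
Allowed pairs: 2 of 10.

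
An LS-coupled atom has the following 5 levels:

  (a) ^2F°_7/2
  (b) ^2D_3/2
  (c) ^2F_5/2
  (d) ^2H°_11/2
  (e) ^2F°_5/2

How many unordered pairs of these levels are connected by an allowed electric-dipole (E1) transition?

(a)–(b): forbidden (ΔJ).
(a)–(c): allowed.
(a)–(d): forbidden (parity, ΔL, ΔJ).
(a)–(e): forbidden (parity).
(b)–(c): forbidden (parity).
(b)–(d): forbidden (ΔL, ΔJ).
(b)–(e): allowed.
(c)–(d): forbidden (ΔL, ΔJ).
(c)–(e): allowed.
(d)–(e): forbidden (parity, ΔL, ΔJ).
Allowed pairs: 3 of 10.

3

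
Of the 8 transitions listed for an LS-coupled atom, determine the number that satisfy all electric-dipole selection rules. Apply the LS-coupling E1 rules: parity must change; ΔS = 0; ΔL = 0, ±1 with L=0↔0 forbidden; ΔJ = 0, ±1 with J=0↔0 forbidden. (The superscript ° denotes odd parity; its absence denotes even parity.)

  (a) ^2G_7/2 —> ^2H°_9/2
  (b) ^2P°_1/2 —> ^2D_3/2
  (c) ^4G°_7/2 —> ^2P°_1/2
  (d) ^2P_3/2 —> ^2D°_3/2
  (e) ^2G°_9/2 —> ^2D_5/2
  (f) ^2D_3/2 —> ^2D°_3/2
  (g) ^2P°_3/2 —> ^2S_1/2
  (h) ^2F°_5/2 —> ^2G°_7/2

5

(a) allowed
(b) allowed
(c) forbidden (parity, ΔS, ΔL, ΔJ fail)
(d) allowed
(e) forbidden (ΔL, ΔJ fail)
(f) allowed
(g) allowed
(h) forbidden (parity fails)
Total allowed: 5 of 8.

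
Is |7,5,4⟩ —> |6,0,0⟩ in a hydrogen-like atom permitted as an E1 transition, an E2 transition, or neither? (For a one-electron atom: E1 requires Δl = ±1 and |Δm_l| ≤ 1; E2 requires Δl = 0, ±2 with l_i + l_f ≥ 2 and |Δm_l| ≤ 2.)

neither

Δl = 0 − 5 = -5; l_i + l_f = 5.
Δm_l = -4.
E1 (Δl = ±1, |Δm_l| ≤ 1): not satisfied.
E2 (Δl = 0,±2, l_i+l_f ≥ 2, |Δm_l| ≤ 2): not satisfied.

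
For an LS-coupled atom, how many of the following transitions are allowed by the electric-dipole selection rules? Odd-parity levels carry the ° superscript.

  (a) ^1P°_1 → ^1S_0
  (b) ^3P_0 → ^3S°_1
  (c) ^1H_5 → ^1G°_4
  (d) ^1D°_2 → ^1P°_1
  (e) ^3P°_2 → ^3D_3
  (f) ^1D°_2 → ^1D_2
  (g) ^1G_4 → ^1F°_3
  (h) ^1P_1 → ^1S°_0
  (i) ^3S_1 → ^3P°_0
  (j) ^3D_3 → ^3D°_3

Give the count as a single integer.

(a) allowed
(b) allowed
(c) allowed
(d) forbidden (parity fails)
(e) allowed
(f) allowed
(g) allowed
(h) allowed
(i) allowed
(j) allowed
Total allowed: 9 of 10.

9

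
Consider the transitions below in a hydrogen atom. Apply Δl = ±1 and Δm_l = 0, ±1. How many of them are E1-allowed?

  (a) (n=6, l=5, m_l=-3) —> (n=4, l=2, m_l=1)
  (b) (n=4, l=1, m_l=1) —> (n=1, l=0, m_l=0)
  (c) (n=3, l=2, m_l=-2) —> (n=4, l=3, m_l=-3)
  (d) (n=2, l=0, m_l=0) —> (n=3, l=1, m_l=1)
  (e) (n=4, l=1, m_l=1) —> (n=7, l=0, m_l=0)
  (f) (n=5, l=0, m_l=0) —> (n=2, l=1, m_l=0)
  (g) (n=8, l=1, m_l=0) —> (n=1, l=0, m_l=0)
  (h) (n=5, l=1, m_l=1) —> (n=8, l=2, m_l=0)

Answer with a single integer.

7

(a) forbidden — Δl = -3 (E1 requires Δl = ±1); Δm_l = +4 (E1 requires Δm_l = 0, ±1)
(b) allowed
(c) allowed
(d) allowed
(e) allowed
(f) allowed
(g) allowed
(h) allowed
Total allowed: 7 of 8.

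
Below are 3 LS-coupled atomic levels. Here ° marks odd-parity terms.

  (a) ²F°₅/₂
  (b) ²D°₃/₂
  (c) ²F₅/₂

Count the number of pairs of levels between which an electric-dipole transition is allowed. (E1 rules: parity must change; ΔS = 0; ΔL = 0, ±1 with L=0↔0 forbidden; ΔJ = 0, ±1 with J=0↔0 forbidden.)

(a)–(b): forbidden (parity).
(a)–(c): allowed.
(b)–(c): allowed.
Allowed pairs: 2 of 3.

2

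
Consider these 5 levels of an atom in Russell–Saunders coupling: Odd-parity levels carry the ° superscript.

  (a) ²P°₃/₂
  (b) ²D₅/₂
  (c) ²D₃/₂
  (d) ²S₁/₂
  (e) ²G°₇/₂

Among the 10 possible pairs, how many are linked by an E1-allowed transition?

(a)–(b): allowed.
(a)–(c): allowed.
(a)–(d): allowed.
(a)–(e): forbidden (parity, ΔL, ΔJ).
(b)–(c): forbidden (parity).
(b)–(d): forbidden (parity, ΔL, ΔJ).
(b)–(e): forbidden (ΔL).
(c)–(d): forbidden (parity, ΔL).
(c)–(e): forbidden (ΔL, ΔJ).
(d)–(e): forbidden (ΔL, ΔJ).
Allowed pairs: 3 of 10.

3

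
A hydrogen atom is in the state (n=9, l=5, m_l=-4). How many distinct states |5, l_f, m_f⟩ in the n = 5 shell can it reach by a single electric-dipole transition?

E1 requires Δl = ±1, so l_f ∈ {4, 6}; with 0 ≤ l_f ≤ n_f−1 = 4, the allowed l_f values are {4}.
For l_f = 4: m_f ∈ {m_i−1, m_i, m_i+1} ∩ [−4, 4] = {-4, -3} → 2 states.
Total: 2.

2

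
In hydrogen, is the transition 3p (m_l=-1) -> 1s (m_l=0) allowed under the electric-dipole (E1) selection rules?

Initial l = 1, final l = 0, so Δl = -1. E1 requires Δl = ±1: satisfied.
m_l: -1 → 0 (Δm_l = +1). |Δm_l| ≤ 1 satisfied.
All E1 selection rules are satisfied.

allowed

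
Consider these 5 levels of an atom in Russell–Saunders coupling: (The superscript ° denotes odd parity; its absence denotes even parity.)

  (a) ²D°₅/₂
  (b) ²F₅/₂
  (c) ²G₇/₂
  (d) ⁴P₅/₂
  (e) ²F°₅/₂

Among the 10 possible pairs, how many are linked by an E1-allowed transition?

(a)–(b): allowed.
(a)–(c): forbidden (ΔL).
(a)–(d): forbidden (ΔS).
(a)–(e): forbidden (parity).
(b)–(c): forbidden (parity).
(b)–(d): forbidden (parity, ΔS, ΔL).
(b)–(e): allowed.
(c)–(d): forbidden (parity, ΔS, ΔL).
(c)–(e): allowed.
(d)–(e): forbidden (ΔS, ΔL).
Allowed pairs: 3 of 10.

3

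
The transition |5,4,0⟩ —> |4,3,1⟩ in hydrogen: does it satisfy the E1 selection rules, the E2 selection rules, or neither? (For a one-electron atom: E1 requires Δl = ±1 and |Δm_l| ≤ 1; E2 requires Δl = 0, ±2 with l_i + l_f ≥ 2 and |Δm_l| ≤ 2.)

E1

Δl = 3 − 4 = -1; l_i + l_f = 7.
Δm_l = +1.
E1 (Δl = ±1, |Δm_l| ≤ 1): satisfied.
E2 (Δl = 0,±2, l_i+l_f ≥ 2, |Δm_l| ≤ 2): not satisfied.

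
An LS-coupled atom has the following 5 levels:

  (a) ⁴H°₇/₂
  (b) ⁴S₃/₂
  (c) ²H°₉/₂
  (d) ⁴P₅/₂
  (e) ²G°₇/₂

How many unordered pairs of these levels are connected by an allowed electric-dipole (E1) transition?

0

(a)–(b): forbidden (ΔL, ΔJ).
(a)–(c): forbidden (parity, ΔS).
(a)–(d): forbidden (ΔL).
(a)–(e): forbidden (parity, ΔS).
(b)–(c): forbidden (ΔS, ΔL, ΔJ).
(b)–(d): forbidden (parity).
(b)–(e): forbidden (ΔS, ΔL, ΔJ).
(c)–(d): forbidden (ΔS, ΔL, ΔJ).
(c)–(e): forbidden (parity).
(d)–(e): forbidden (ΔS, ΔL).
Allowed pairs: 0 of 10.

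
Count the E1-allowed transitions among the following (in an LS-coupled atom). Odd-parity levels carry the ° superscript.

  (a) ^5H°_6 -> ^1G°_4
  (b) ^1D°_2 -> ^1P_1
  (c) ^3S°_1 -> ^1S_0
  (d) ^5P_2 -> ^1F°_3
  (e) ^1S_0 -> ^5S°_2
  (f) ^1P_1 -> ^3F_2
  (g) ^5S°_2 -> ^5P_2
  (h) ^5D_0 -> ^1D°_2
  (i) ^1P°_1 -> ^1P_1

3

(a) forbidden (parity, ΔS, ΔJ fail)
(b) allowed
(c) forbidden (ΔS, ΔL fail)
(d) forbidden (ΔS, ΔL fail)
(e) forbidden (ΔS, ΔL, ΔJ fail)
(f) forbidden (parity, ΔS, ΔL fail)
(g) allowed
(h) forbidden (ΔS, ΔJ fail)
(i) allowed
Total allowed: 3 of 9.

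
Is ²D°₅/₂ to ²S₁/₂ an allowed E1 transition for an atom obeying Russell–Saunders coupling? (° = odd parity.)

Reading off the term symbols: S 1/2→1/2, L 2→0, J 5/2→1/2, parity odd→even.
Parity must change: odd → even — ✓.
ΔS = 0: S: 1/2 → 1/2 — ✓.
ΔL = 0, ±1 (not L=0↔0): L: 2 → 0, ΔL = -2 — ✗.
ΔJ = 0, ±1 (not J=0↔0): J: 5/2 → 1/2, ΔJ = -2 — ✗.
Rule(s) violated: ΔL, ΔJ.

forbidden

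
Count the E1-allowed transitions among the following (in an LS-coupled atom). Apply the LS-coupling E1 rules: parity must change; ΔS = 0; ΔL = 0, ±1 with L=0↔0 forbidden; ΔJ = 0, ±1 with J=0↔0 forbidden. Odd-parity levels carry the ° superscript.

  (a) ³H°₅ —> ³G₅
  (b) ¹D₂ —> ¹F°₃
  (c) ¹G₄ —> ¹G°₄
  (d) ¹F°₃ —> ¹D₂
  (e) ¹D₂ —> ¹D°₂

(a) allowed
(b) allowed
(c) allowed
(d) allowed
(e) allowed
Total allowed: 5 of 5.

5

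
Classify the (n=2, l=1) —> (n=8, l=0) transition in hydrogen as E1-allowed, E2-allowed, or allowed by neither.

E1

Δl = 0 − 1 = -1; l_i + l_f = 1.
E1 (Δl = ±1): satisfied.
E2 (Δl = 0,±2, l_i+l_f ≥ 2): not satisfied.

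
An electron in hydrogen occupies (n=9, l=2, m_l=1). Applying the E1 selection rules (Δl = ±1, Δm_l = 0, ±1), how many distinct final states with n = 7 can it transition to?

E1 requires Δl = ±1, so l_f ∈ {1, 3}; with 0 ≤ l_f ≤ n_f−1 = 6, the allowed l_f values are {1, 3}.
For l_f = 1: m_f ∈ {m_i−1, m_i, m_i+1} ∩ [−1, 1] = {0, 1} → 2 states.
For l_f = 3: m_f ∈ {m_i−1, m_i, m_i+1} ∩ [−3, 3] = {0, 1, 2} → 3 states.
Total: 5.

5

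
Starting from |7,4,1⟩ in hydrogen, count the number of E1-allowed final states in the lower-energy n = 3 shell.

0

E1 requires l_f ∈ {3, 5}, but neither lies in [0, 2], so no final state is reachable.
Total: 0.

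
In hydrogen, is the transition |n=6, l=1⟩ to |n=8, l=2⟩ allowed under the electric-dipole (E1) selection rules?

allowed

Initial l = 1, final l = 2, so Δl = +1. E1 requires Δl = ±1: passes.
All E1 selection rules are satisfied.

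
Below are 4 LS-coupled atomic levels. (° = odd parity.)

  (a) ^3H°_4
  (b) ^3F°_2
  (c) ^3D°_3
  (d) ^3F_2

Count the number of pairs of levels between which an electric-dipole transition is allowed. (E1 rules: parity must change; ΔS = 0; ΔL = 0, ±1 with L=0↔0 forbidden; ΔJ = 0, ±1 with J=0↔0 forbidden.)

2

(a)–(b): forbidden (parity, ΔL, ΔJ).
(a)–(c): forbidden (parity, ΔL).
(a)–(d): forbidden (ΔL, ΔJ).
(b)–(c): forbidden (parity).
(b)–(d): allowed.
(c)–(d): allowed.
Allowed pairs: 2 of 6.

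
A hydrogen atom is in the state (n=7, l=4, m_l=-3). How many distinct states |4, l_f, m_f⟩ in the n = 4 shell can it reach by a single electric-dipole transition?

2

E1 requires Δl = ±1, so l_f ∈ {3, 5}; with 0 ≤ l_f ≤ n_f−1 = 3, the allowed l_f values are {3}.
For l_f = 3: m_f ∈ {m_i−1, m_i, m_i+1} ∩ [−3, 3] = {-3, -2} → 2 states.
Total: 2.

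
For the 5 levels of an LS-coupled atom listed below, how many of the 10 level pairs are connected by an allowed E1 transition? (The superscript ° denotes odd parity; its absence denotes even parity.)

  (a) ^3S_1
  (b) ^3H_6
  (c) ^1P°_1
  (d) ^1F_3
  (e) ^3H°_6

1

(a)–(b): forbidden (parity, ΔL, ΔJ).
(a)–(c): forbidden (ΔS).
(a)–(d): forbidden (parity, ΔS, ΔL, ΔJ).
(a)–(e): forbidden (ΔL, ΔJ).
(b)–(c): forbidden (ΔS, ΔL, ΔJ).
(b)–(d): forbidden (parity, ΔS, ΔL, ΔJ).
(b)–(e): allowed.
(c)–(d): forbidden (ΔL, ΔJ).
(c)–(e): forbidden (parity, ΔS, ΔL, ΔJ).
(d)–(e): forbidden (ΔS, ΔL, ΔJ).
Allowed pairs: 1 of 10.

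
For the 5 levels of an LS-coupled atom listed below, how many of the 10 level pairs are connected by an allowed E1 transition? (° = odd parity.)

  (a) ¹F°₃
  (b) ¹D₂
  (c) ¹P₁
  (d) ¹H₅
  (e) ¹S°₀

2

(a)–(b): allowed.
(a)–(c): forbidden (ΔL, ΔJ).
(a)–(d): forbidden (ΔL, ΔJ).
(a)–(e): forbidden (parity, ΔL, ΔJ).
(b)–(c): forbidden (parity).
(b)–(d): forbidden (parity, ΔL, ΔJ).
(b)–(e): forbidden (ΔL, ΔJ).
(c)–(d): forbidden (parity, ΔL, ΔJ).
(c)–(e): allowed.
(d)–(e): forbidden (ΔL, ΔJ).
Allowed pairs: 2 of 10.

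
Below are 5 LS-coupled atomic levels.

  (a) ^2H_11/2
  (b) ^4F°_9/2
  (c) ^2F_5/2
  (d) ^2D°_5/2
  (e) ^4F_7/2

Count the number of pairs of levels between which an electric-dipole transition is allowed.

2

(a)–(b): forbidden (ΔS, ΔL).
(a)–(c): forbidden (parity, ΔL, ΔJ).
(a)–(d): forbidden (ΔL, ΔJ).
(a)–(e): forbidden (parity, ΔS, ΔL, ΔJ).
(b)–(c): forbidden (ΔS, ΔJ).
(b)–(d): forbidden (parity, ΔS, ΔJ).
(b)–(e): allowed.
(c)–(d): allowed.
(c)–(e): forbidden (parity, ΔS).
(d)–(e): forbidden (ΔS).
Allowed pairs: 2 of 10.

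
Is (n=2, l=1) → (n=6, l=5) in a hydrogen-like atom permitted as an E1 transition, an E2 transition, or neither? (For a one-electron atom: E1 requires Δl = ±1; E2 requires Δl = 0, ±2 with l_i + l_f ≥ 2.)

neither

Δl = 5 − 1 = +4; l_i + l_f = 6.
E1 (Δl = ±1): not satisfied.
E2 (Δl = 0,±2, l_i+l_f ≥ 2): not satisfied.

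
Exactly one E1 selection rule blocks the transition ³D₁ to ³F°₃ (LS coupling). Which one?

the ΔJ = 0, ±1 rule

Initial level: S=1, L=2, J=1, parity even. Final level: S=1, L=3, J=3, parity odd.
Parity must change: even → odd — ok.
ΔS = 0: S: 1 → 1 — ok.
ΔL = 0, ±1 (not L=0↔0): L: 2 → 3, ΔL = +1 — ok.
ΔJ = 0, ±1 (not J=0↔0): J: 1 → 3, ΔJ = +2 — fails.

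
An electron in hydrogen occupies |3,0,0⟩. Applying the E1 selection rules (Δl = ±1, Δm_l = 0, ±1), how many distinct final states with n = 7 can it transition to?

E1 requires Δl = ±1, so l_f ∈ {-1, 1}; with 0 ≤ l_f ≤ n_f−1 = 6, the allowed l_f values are {1}.
For l_f = 1: m_f ∈ {m_i−1, m_i, m_i+1} ∩ [−1, 1] = {-1, 0, 1} → 3 states.
Total: 3.

3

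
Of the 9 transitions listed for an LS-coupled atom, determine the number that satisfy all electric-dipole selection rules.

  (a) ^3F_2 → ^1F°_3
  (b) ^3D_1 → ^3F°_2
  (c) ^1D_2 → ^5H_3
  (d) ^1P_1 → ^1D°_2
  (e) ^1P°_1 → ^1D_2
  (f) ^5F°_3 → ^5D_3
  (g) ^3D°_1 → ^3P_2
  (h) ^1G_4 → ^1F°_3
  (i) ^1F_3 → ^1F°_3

(a) forbidden (ΔS fails)
(b) allowed
(c) forbidden (parity, ΔS, ΔL fail)
(d) allowed
(e) allowed
(f) allowed
(g) allowed
(h) allowed
(i) allowed
Total allowed: 7 of 9.

7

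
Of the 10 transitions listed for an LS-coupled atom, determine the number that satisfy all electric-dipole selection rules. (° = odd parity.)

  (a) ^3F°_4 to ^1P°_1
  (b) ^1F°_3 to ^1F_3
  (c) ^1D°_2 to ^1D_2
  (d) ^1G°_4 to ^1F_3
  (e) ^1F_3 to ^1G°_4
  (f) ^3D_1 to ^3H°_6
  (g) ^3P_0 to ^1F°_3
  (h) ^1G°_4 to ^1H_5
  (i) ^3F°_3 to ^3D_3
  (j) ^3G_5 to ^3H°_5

(a) forbidden (parity, ΔS, ΔL, ΔJ fail)
(b) allowed
(c) allowed
(d) allowed
(e) allowed
(f) forbidden (ΔL, ΔJ fail)
(g) forbidden (ΔS, ΔL, ΔJ fail)
(h) allowed
(i) allowed
(j) allowed
Total allowed: 7 of 10.

7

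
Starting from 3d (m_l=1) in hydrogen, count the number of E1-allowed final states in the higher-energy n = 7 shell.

E1 requires Δl = ±1, so l_f ∈ {1, 3}; with 0 ≤ l_f ≤ n_f−1 = 6, the allowed l_f values are {1, 3}.
For l_f = 1: m_f ∈ {m_i−1, m_i, m_i+1} ∩ [−1, 1] = {0, 1} → 2 states.
For l_f = 3: m_f ∈ {m_i−1, m_i, m_i+1} ∩ [−3, 3] = {0, 1, 2} → 3 states.
Total: 5.

5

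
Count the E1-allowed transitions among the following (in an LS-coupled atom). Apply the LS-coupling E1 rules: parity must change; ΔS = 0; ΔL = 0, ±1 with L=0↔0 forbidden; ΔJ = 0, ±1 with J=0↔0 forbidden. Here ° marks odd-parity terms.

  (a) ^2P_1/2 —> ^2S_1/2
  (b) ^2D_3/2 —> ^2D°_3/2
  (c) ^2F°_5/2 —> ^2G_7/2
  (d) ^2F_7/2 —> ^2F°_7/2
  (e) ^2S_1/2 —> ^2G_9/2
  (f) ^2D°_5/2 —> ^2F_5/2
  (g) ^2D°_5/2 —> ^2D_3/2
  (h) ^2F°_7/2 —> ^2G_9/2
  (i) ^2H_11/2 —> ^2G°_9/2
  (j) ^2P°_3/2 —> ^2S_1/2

8

(a) forbidden (parity fails)
(b) allowed
(c) allowed
(d) allowed
(e) forbidden (parity, ΔL, ΔJ fail)
(f) allowed
(g) allowed
(h) allowed
(i) allowed
(j) allowed
Total allowed: 8 of 10.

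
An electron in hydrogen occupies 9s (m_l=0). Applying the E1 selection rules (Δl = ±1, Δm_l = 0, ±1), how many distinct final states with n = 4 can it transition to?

3

E1 requires Δl = ±1, so l_f ∈ {-1, 1}; with 0 ≤ l_f ≤ n_f−1 = 3, the allowed l_f values are {1}.
For l_f = 1: m_f ∈ {m_i−1, m_i, m_i+1} ∩ [−1, 1] = {-1, 0, 1} → 3 states.
Total: 3.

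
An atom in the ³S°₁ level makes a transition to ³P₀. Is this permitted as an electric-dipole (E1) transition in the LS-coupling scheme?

Initial level: S=1, L=0, J=1, parity odd. Final level: S=1, L=1, J=0, parity even.
Parity must change: odd → even — satisfied.
ΔL = 0, ±1 (not L=0↔0): L: 0 → 1, ΔL = +1 — satisfied.
ΔS = 0: S: 1 → 1 — satisfied.
ΔJ = 0, ±1 (not J=0↔0): J: 1 → 0, ΔJ = -1 — satisfied.
All four E1 rules are satisfied.

allowed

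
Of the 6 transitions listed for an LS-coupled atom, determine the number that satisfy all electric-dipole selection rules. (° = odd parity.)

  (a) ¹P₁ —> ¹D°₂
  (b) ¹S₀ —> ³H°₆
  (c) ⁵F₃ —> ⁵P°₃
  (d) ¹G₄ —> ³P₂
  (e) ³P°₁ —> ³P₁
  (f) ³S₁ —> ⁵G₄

2

(a) allowed
(b) forbidden (ΔS, ΔL, ΔJ fail)
(c) forbidden (ΔL fails)
(d) forbidden (parity, ΔS, ΔL, ΔJ fail)
(e) allowed
(f) forbidden (parity, ΔS, ΔL, ΔJ fail)
Total allowed: 2 of 6.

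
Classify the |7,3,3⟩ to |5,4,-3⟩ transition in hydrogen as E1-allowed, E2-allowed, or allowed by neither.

neither

Δl = 4 − 3 = +1; l_i + l_f = 7.
Δm_l = -6.
E1 (Δl = ±1, |Δm_l| ≤ 1): not satisfied.
E2 (Δl = 0,±2, l_i+l_f ≥ 2, |Δm_l| ≤ 2): not satisfied.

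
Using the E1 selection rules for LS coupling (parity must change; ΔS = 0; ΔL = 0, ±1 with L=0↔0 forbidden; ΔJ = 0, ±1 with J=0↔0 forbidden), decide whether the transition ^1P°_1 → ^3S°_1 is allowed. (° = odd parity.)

Initial level: S=0, L=1, J=1, parity odd. Final level: S=1, L=0, J=1, parity odd.
Parity must change: odd → odd — fails.
ΔS = 0: S: 0 → 1 — fails.
ΔL = 0, ±1 (not L=0↔0): L: 1 → 0, ΔL = -1 — ok.
ΔJ = 0, ±1 (not J=0↔0): J: 1 → 1, ΔJ = +0 — ok.
Rule(s) violated: parity, ΔS.

forbidden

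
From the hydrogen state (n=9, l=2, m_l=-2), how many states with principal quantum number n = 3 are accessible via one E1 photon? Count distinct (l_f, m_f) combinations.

1

E1 requires Δl = ±1, so l_f ∈ {1, 3}; with 0 ≤ l_f ≤ n_f−1 = 2, the allowed l_f values are {1}.
For l_f = 1: m_f ∈ {m_i−1, m_i, m_i+1} ∩ [−1, 1] = {-1} → 1 state.
Total: 1.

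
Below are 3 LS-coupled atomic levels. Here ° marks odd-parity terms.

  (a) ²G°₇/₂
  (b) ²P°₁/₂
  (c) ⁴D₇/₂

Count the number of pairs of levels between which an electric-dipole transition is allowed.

0

(a)–(b): forbidden (parity, ΔL, ΔJ).
(a)–(c): forbidden (ΔS, ΔL).
(b)–(c): forbidden (ΔS, ΔJ).
Allowed pairs: 0 of 3.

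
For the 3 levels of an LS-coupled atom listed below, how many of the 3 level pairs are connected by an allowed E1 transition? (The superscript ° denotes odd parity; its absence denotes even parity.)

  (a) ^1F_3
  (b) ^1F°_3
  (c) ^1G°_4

(a)–(b): allowed.
(a)–(c): allowed.
(b)–(c): forbidden (parity).
Allowed pairs: 2 of 3.

2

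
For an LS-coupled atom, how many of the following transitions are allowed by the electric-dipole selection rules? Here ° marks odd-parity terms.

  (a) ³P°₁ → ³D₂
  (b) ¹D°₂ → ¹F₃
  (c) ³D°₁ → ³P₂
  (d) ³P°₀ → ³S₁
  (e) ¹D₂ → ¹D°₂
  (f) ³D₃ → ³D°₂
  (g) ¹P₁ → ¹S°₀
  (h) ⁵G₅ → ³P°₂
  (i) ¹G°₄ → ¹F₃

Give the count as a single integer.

(a) allowed
(b) allowed
(c) allowed
(d) allowed
(e) allowed
(f) allowed
(g) allowed
(h) forbidden (ΔS, ΔL, ΔJ fail)
(i) allowed
Total allowed: 8 of 9.

8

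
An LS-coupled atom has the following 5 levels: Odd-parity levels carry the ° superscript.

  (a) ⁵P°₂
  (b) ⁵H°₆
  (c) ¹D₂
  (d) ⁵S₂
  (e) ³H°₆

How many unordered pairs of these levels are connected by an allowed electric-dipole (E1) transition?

(a)–(b): forbidden (parity, ΔL, ΔJ).
(a)–(c): forbidden (ΔS).
(a)–(d): allowed.
(a)–(e): forbidden (parity, ΔS, ΔL, ΔJ).
(b)–(c): forbidden (ΔS, ΔL, ΔJ).
(b)–(d): forbidden (ΔL, ΔJ).
(b)–(e): forbidden (parity, ΔS).
(c)–(d): forbidden (parity, ΔS, ΔL).
(c)–(e): forbidden (ΔS, ΔL, ΔJ).
(d)–(e): forbidden (ΔS, ΔL, ΔJ).
Allowed pairs: 1 of 10.

1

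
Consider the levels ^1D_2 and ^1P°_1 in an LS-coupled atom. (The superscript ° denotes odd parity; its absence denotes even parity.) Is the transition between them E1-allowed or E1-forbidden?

Reading off the term symbols: S 0→0, L 2→1, J 2→1, parity even→odd.
Parity must change: even → odd — passes.
ΔS = 0: S: 0 → 0 — passes.
ΔL = 0, ±1 (not L=0↔0): L: 2 → 1, ΔL = -1 — passes.
ΔJ = 0, ±1 (not J=0↔0): J: 2 → 1, ΔJ = -1 — passes.
All four E1 rules are satisfied.

allowed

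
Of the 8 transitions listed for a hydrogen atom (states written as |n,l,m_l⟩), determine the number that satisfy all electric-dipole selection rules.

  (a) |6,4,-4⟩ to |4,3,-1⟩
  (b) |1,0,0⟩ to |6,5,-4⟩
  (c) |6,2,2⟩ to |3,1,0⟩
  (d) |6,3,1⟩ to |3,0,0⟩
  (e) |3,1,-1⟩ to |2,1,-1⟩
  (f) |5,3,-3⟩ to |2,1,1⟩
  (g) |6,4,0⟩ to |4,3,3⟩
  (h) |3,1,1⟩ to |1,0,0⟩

(a) forbidden — Δm_l = +3 (E1 requires Δm_l = 0, ±1)
(b) forbidden — Δl = +5 (E1 requires Δl = ±1); Δm_l = -4 (E1 requires Δm_l = 0, ±1)
(c) forbidden — Δm_l = -2 (E1 requires Δm_l = 0, ±1)
(d) forbidden — Δl = -3 (E1 requires Δl = ±1)
(e) forbidden — Δl = +0 (E1 requires Δl = ±1)
(f) forbidden — Δl = -2 (E1 requires Δl = ±1); Δm_l = +4 (E1 requires Δm_l = 0, ±1)
(g) forbidden — Δm_l = +3 (E1 requires Δm_l = 0, ±1)
(h) allowed
Total allowed: 1 of 8.

1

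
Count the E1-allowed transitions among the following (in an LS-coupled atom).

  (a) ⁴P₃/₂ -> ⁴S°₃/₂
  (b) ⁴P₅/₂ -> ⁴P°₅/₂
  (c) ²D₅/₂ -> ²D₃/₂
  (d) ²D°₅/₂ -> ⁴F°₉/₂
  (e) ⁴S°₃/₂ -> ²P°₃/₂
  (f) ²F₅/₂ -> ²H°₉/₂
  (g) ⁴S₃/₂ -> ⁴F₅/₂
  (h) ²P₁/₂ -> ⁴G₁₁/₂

(a) allowed
(b) allowed
(c) forbidden (parity fails)
(d) forbidden (parity, ΔS, ΔJ fail)
(e) forbidden (parity, ΔS fail)
(f) forbidden (ΔL, ΔJ fail)
(g) forbidden (parity, ΔL fail)
(h) forbidden (parity, ΔS, ΔL, ΔJ fail)
Total allowed: 2 of 8.

2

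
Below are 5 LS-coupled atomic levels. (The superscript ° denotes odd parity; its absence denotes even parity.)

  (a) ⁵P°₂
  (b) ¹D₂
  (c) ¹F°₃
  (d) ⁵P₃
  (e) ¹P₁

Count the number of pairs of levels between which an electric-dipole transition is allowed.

2

(a)–(b): forbidden (ΔS).
(a)–(c): forbidden (parity, ΔS, ΔL).
(a)–(d): allowed.
(a)–(e): forbidden (ΔS).
(b)–(c): allowed.
(b)–(d): forbidden (parity, ΔS).
(b)–(e): forbidden (parity).
(c)–(d): forbidden (ΔS, ΔL).
(c)–(e): forbidden (ΔL, ΔJ).
(d)–(e): forbidden (parity, ΔS, ΔJ).
Allowed pairs: 2 of 10.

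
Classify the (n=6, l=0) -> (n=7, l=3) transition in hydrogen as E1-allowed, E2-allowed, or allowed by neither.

Δl = 3 − 0 = +3; l_i + l_f = 3.
E1 (Δl = ±1): not satisfied.
E2 (Δl = 0,±2, l_i+l_f ≥ 2): not satisfied.

neither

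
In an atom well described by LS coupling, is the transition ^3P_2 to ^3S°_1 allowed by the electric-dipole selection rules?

ΔL = 0, ±1 (not L=0↔0): L: 1 → 0, ΔL = -1 — ✓.
ΔS = 0: S: 1 → 1 — ✓.
Parity must change: even → odd — ✓.
ΔJ = 0, ±1 (not J=0↔0): J: 2 → 1, ΔJ = -1 — ✓.
All four E1 rules are satisfied.

allowed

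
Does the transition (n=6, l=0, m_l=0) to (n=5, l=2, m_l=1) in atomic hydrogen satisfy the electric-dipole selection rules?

Δl = 2 − 0 = +2; the E1 rule Δl = ±1 is fails.
Δm_l = 1 − (0) = +1. E1 requires Δm_l = 0, ±1: ok.
The transition is electric-dipole forbidden.

forbidden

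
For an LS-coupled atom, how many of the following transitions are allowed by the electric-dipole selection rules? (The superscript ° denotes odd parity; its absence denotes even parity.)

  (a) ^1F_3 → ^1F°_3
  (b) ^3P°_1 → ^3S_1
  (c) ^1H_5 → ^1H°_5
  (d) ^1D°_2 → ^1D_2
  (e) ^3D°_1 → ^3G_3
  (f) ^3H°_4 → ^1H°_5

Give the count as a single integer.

(a) allowed
(b) allowed
(c) allowed
(d) allowed
(e) forbidden (ΔL, ΔJ fail)
(f) forbidden (parity, ΔS fail)
Total allowed: 4 of 6.

4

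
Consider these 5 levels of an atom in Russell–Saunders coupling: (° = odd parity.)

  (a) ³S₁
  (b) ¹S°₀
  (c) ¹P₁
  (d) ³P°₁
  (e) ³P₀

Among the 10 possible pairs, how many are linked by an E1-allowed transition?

(a)–(b): forbidden (ΔS, ΔL).
(a)–(c): forbidden (parity, ΔS).
(a)–(d): allowed.
(a)–(e): forbidden (parity).
(b)–(c): allowed.
(b)–(d): forbidden (parity, ΔS).
(b)–(e): forbidden (ΔS, ΔJ).
(c)–(d): forbidden (ΔS).
(c)–(e): forbidden (parity, ΔS).
(d)–(e): allowed.
Allowed pairs: 3 of 10.

3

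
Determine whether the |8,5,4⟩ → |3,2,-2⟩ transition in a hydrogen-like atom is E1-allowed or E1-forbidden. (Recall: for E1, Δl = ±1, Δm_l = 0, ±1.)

forbidden

l: 5 → 2 (Δl = -3). Δl = ±1 ✗.
m_l: 4 → -2 (Δm_l = -6). |Δm_l| ≤ 1 ✗.
The transition is electric-dipole forbidden.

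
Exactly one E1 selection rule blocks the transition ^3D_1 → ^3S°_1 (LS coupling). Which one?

the ΔL = 0, ±1 rule

Parity must change: even → odd — passes.
ΔS = 0: S: 1 → 1 — passes.
ΔL = 0, ±1 (not L=0↔0): L: 2 → 0, ΔL = -2 — fails.
ΔJ = 0, ±1 (not J=0↔0): J: 1 → 1, ΔJ = +0 — passes.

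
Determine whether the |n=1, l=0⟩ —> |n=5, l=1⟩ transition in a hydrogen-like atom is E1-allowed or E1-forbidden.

allowed

Δl = 1 − 0 = +1; the E1 rule Δl = ±1 is ✓.
All E1 selection rules are satisfied.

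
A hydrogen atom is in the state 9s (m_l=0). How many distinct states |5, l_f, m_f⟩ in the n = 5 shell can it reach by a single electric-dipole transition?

E1 requires Δl = ±1, so l_f ∈ {-1, 1}; with 0 ≤ l_f ≤ n_f−1 = 4, the allowed l_f values are {1}.
For l_f = 1: m_f ∈ {m_i−1, m_i, m_i+1} ∩ [−1, 1] = {-1, 0, 1} → 3 states.
Total: 3.

3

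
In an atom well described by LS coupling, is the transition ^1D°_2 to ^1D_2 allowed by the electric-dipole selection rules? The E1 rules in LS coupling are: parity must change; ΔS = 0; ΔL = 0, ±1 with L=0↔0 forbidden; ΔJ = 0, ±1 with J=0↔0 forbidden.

Initial level: S=0, L=2, J=2, parity odd. Final level: S=0, L=2, J=2, parity even.
ΔJ = 0, ±1 (not J=0↔0): J: 2 → 2, ΔJ = +0 — ok.
Parity must change: odd → even — ok.
ΔS = 0: S: 0 → 0 — ok.
ΔL = 0, ±1 (not L=0↔0): L: 2 → 2, ΔL = +0 — ok.
All four E1 rules are satisfied.

allowed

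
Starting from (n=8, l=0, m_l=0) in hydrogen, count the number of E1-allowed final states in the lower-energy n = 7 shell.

3

E1 requires Δl = ±1, so l_f ∈ {-1, 1}; with 0 ≤ l_f ≤ n_f−1 = 6, the allowed l_f values are {1}.
For l_f = 1: m_f ∈ {m_i−1, m_i, m_i+1} ∩ [−1, 1] = {-1, 0, 1} → 3 states.
Total: 3.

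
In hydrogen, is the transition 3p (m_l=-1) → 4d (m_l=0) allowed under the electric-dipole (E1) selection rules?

Initial l = 1, final l = 2, so Δl = +1. E1 requires Δl = ±1: ok.
m_l: -1 → 0 (Δm_l = +1). |Δm_l| ≤ 1 ok.
All E1 selection rules are satisfied.

allowed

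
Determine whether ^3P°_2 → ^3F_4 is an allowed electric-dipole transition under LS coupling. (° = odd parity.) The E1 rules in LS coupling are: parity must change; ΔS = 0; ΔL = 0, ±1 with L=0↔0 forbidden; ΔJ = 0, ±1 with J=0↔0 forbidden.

forbidden

Reading off the term symbols: S 1→1, L 1→3, J 2→4, parity odd→even.
Parity must change: odd → even — passes.
ΔJ = 0, ±1 (not J=0↔0): J: 2 → 4, ΔJ = +2 — fails.
ΔL = 0, ±1 (not L=0↔0): L: 1 → 3, ΔL = +2 — fails.
ΔS = 0: S: 1 → 1 — passes.
Rule(s) violated: ΔL, ΔJ.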